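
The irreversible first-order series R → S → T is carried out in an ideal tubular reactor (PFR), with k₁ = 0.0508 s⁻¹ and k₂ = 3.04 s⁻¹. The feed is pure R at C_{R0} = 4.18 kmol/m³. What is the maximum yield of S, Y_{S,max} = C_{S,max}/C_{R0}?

0.0156

For a first-order series the maximum intermediate yield is C_{S,max}/C_{R0} = (k₁/k₂)^[k₂/(k₂−k₁)].
= (0.0508/3.04)^(3.04/(3.04−0.0508)) = (0.01671)^(1.017) = 0.01559.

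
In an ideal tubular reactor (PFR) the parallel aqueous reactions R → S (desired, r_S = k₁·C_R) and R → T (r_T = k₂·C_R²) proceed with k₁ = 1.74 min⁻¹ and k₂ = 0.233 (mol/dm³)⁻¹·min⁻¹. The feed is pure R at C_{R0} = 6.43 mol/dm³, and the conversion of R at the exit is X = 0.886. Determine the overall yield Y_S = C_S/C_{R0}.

C_R = C_{R0}(1−X) = 0.7330 mol/dm³.
Along a PFR/batch, dC_S/dC_R = −r_S/(r_S+r_T) = −k₁/(k₁+k₂·C_R).
Integrating from C_{R0} to C_R: C_S = (1.74/0.233)·ln[(1.74+0.233·6.43)/(1.74+0.233·0.733)] = 7.468·ln(3.238/1.911) = 3.939 mol/dm³.
Y_S = C_S/C_{R0} = 3.939/6.43 = 0.613.

0.613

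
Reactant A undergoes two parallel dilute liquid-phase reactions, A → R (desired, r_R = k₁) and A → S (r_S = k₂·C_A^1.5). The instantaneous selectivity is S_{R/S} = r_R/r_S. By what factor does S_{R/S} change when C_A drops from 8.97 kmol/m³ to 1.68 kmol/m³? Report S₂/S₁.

12.3

S_{R/S} = (k₁/k₂)·C_A^-1.5, so S₂/S₁ = (C_{A,2}/C_{A,1})^-1.5.
= (1.68/8.97)^(-1.5) = (0.1873)^(-1.5) = 12.3.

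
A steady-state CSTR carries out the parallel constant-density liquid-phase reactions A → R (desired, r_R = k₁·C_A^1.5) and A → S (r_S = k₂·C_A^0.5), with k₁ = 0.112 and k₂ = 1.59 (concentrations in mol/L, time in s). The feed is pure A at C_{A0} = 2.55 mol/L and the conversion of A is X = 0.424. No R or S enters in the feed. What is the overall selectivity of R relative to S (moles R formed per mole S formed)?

Exit C_A = C_{A0}(1−X) = 2.55×0.576 = 1.469 mol/L.
Rates in a CSTR are evaluated at the outlet concentration: r_R = 0.112×1.469^1.5 = 0.1994, r_S = 1.59×1.469^0.5 = 1.927.
Overall selectivity = C_R/C_S = r_Rτ/(r_Sτ) = r_R/r_S = 0.103.

0.103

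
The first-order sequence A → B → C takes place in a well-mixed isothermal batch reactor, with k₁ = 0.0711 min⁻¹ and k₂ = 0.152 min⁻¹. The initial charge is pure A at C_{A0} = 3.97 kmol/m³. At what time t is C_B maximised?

The intermediate peaks when r₁ = r₂, i.e. k₁e^(−k₁t) = k₂e^(−k₂t), giving t_opt = ln(k₂/k₁)/(k₂−k₁).
= ln(0.152/0.0711)/(0.152−0.0711) = ln(2.138)/0.08090 = 0.7598/0.08090 = 9.39 min.

9.39 min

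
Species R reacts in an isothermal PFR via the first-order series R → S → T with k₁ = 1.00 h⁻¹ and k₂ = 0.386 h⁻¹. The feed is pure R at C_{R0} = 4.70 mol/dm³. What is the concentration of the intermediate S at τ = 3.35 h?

For first-order series with pure R initially, C_S(τ) = k₁C_{R0}/(k₂−k₁)·(e^(−k₁τ) − e^(−k₂τ)).
e^(−k₁τ) = e^(−1.00×3.35) = e^(−3.350) = 0.03508; e^(−k₂τ) = e^(−1.293) = 0.2744.
C_S = 1.00×4.70/(0.386−1.00) × (0.03508−0.2744) = (-7.655)×(-0.2393) = 1.832 mol/dm³.

1.83 mol/dm³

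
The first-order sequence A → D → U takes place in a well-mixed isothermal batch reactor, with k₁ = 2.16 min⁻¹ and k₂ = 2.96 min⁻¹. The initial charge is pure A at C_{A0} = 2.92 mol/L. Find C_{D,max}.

For a first-order series the maximum intermediate yield is C_{D,max}/C_{A0} = (k₁/k₂)^[k₂/(k₂−k₁)].
= (2.16/2.96)^(2.96/(2.96−2.16)) = (0.7297)^(3.700) = 0.3117.
C_{D,max} = 0.3117×2.92 = 0.910 mol/L.

0.910 mol/L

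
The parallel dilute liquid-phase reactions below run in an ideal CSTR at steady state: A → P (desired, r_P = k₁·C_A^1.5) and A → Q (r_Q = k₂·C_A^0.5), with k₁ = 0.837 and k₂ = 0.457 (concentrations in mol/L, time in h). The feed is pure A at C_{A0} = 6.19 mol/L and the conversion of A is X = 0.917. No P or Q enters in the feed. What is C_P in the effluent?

2.75 mol/L

Exit C_A = C_{A0}(1−X) = 6.19×0.0830 = 0.5138 mol/L.
Rates in a CSTR are evaluated at the outlet concentration: r_P = 0.837×0.5138^1.5 = 0.3082, r_Q = 0.457×0.5138^0.5 = 0.3276.
Fraction of consumed A going to P: r_P/(r_P+r_Q) = 0.4848.
C_P = 0.4848·C_{A0}·X = 0.4848×6.19×0.917 = 2.75 mol/L.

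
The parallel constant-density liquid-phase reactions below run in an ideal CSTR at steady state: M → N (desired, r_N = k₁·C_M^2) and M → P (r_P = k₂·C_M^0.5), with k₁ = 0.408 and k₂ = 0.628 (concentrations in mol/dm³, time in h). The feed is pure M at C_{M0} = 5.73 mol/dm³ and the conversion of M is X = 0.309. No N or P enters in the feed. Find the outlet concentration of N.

1.48 mol/dm³

Exit C_M = C_{M0}(1−X) = 5.73×0.691 = 3.959 mol/dm³.
A CSTR operates uniformly at the exit composition, giving r_N = 6.396 and r_P = 1.250 (each k·C_M^n at C_M = 3.959).
Fraction of consumed M going to N: r_N/(r_N+r_P) = 0.8366.
C_N = 0.8366·C_{M0}·X = 0.8366×5.73×0.309 = 1.48 mol/dm³.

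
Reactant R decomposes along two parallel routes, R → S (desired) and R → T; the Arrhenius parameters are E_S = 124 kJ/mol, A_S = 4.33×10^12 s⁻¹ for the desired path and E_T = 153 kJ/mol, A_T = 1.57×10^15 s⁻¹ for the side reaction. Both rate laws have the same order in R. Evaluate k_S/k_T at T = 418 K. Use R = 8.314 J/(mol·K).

Since both paths have the same order in R, the concentration cancels and S_{S/T} = k_S/k_T = (A_S/A_T)·exp[(E_T−E_S)/(RT)].
(E_T−E_S)/(RT) = (153−124)×10³/(8.314×418) = 29000/3475 = 8.345.
k_S/k_T = (4.33×10^12/1.57×10^15)·exp(8.345) = 0.002758 × 4208 = 11.6.
Since E_S < E_T, lowering the temperature improves selectivity toward S.

11.6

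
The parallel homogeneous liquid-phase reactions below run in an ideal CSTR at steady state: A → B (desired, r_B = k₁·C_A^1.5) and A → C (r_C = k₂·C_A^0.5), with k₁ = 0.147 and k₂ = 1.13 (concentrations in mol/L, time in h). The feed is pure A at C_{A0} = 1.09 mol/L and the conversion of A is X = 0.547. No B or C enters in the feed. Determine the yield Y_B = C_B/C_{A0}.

0.0330

Exit C_A = C_{A0}(1−X) = 1.09×0.453 = 0.4938 mol/L.
A CSTR operates uniformly at the exit composition, giving r_B = 0.05100 and r_C = 0.7940 (each k·C_A^n at C_A = 0.4938).
Fraction of consumed A going to B: r_B/(r_B+r_C) = 0.06036.
C_B = 0.06036·C_{A0}·X = 0.06036×1.09×0.547 = 0.0360 mol/L; Y_B = C_B/C_{A0} = 0.0330.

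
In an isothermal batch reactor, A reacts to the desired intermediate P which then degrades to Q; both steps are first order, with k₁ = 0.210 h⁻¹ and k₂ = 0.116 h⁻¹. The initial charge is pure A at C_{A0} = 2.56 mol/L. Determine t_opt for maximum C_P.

6.31 h

The intermediate peaks when r₁ = r₂, i.e. k₁e^(−k₁t) = k₂e^(−k₂t), giving t_opt = ln(k₂/k₁)/(k₂−k₁).
= ln(0.116/0.210)/(0.116−0.210) = ln(0.5524)/-0.09400 = -0.5935/-0.09400 = 6.31 h.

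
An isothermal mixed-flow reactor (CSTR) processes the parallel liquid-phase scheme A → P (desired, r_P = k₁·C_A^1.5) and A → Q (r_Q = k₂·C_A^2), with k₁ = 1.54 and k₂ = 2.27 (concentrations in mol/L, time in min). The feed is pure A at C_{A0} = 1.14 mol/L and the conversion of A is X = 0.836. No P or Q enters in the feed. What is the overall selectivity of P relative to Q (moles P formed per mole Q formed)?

1.57

Exit C_A = C_{A0}(1−X) = 1.14×0.164 = 0.1870 mol/L.
Rates in a CSTR are evaluated at the outlet concentration: r_P = 1.54×0.1870^1.5 = 0.1245, r_Q = 2.27×0.1870^2 = 0.07935.
Overall selectivity = C_P/C_Q = r_Pτ/(r_Qτ) = r_P/r_Q = 1.57.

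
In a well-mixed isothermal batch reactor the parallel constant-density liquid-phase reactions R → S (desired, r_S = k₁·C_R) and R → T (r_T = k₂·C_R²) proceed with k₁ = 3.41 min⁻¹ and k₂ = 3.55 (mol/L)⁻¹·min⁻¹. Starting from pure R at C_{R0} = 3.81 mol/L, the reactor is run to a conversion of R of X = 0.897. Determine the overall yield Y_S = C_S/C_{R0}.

0.318

C_R = C_{R0}(1−X) = 0.3924 mol/L.
Along a PFR/batch, dC_S/dC_R = −r_S/(r_S+r_T) = −k₁/(k₁+k₂·C_R).
Integrating from C_{R0} to C_R: C_S = (3.41/3.55)·ln[(3.41+3.55·3.81)/(3.41+3.55·0.392)] = 0.9606·ln(16.94/4.803) = 1.210 mol/L.
Y_S = C_S/C_{R0} = 1.210/3.81 = 0.318.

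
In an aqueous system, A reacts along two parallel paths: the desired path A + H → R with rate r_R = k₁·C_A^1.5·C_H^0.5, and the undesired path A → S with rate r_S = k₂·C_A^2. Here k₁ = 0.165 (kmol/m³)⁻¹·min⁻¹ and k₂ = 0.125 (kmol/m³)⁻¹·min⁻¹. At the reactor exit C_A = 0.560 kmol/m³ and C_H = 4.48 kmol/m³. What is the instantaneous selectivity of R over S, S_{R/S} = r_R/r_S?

3.73

S_{R/S} = r_R/r_S = (k₁·C_A^1.5·C_H^0.5)/(k₂·C_A^2) = (k₁/k₂)·C_A^-0.5·C_H^0.5.
= (0.165×0.5600^1.5×4.480^0.5) / (0.125×0.5600^2) = 0.1464/0.03920 = 3.73.
The undesired path is higher order in A, so low C_A (CSTR or dilute feed) favours R.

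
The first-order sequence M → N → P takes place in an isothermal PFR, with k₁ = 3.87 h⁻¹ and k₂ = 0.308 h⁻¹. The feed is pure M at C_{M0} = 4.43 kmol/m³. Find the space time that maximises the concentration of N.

For first-order series the maximum of C_N occurs at τ_opt = ln(k₂/k₁)/(k₂−k₁).
= ln(0.308/3.87)/(0.308−3.87) = ln(0.07959)/-3.562 = -2.531/-3.562 = 0.711 h.

0.711 h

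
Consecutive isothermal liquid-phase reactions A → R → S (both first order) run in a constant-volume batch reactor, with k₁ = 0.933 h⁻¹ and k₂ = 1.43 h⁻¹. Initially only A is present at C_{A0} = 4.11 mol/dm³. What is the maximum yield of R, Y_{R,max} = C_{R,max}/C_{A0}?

For a first-order series the maximum intermediate yield is C_{R,max}/C_{A0} = (k₁/k₂)^[k₂/(k₂−k₁)].
= (0.933/1.43)^(1.43/(1.43−0.933)) = (0.6524)^(2.877) = 0.2927.

0.293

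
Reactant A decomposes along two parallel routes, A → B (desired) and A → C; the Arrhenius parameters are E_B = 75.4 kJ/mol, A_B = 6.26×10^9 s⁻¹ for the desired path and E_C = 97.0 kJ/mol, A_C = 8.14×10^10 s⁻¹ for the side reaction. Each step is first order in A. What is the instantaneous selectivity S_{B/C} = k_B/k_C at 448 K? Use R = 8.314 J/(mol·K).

Since both paths have the same order in A, the concentration cancels and S_{B/C} = k_B/k_C = (A_B/A_C)·exp[(E_C−E_B)/(RT)].
(E_C−E_B)/(RT) = (97.0−75.4)×10³/(8.314×448) = 21600/3725 = 5.799.
k_B/k_C = (6.26×10^9/8.14×10^10)·exp(5.799) = 0.07690 × 330.0 = 25.4.
Since E_B < E_C, lowering the temperature improves selectivity toward B.

25.4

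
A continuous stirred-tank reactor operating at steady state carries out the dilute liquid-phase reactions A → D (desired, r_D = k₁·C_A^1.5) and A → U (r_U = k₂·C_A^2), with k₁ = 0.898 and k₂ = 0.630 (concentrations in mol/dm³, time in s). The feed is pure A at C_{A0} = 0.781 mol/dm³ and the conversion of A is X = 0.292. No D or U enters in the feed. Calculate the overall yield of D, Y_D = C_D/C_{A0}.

0.192

Exit C_A = C_{A0}(1−X) = 0.781×0.708 = 0.5529 mol/dm³.
In a CSTR the entire volume is at exit conditions, so r_D = 0.898×0.5529^1.5 = 0.3692 and r_U = 0.630×0.5529^2 = 0.1926.
Fraction of consumed A going to D: r_D/(r_D+r_U) = 0.6572.
C_D = 0.6572·C_{A0}·X = 0.6572×0.781×0.292 = 0.150 mol/dm³; Y_D = C_D/C_{A0} = 0.192.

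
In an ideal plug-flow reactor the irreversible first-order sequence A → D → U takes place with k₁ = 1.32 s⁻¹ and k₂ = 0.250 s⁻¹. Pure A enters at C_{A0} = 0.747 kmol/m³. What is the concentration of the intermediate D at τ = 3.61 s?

The intermediate concentration in a first-order A→B→C sequence is C_D = k₁C_{A0}(e^(−k₁τ) − e^(−k₂τ))/(k₂−k₁).
e^(−k₁τ) = e^(−1.32×3.61) = e^(−4.765) = 0.008521; e^(−k₂τ) = e^(−0.9025) = 0.4056.
C_D = 1.32×0.747/(0.250−1.32) × (0.008521−0.4056) = (-0.9215)×(-0.3970) = 0.3659 kmol/m³.

0.366 kmol/m³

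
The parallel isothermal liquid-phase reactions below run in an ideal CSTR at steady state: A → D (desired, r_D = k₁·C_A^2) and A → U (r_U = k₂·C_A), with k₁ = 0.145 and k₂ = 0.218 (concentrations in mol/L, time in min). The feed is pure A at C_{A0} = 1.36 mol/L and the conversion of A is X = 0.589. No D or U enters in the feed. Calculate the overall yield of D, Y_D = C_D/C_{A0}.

Exit C_A = C_{A0}(1−X) = 1.36×0.411 = 0.5590 mol/L.
A CSTR operates uniformly at the exit composition, giving r_D = 0.04530 and r_U = 0.1219 (each k·C_A^n at C_A = 0.5590).
Fraction of consumed A going to D: r_D/(r_D+r_U) = 0.2710.
C_D = 0.2710·C_{A0}·X = 0.2710×1.36×0.589 = 0.217 mol/L; Y_D = C_D/C_{A0} = 0.160.

0.160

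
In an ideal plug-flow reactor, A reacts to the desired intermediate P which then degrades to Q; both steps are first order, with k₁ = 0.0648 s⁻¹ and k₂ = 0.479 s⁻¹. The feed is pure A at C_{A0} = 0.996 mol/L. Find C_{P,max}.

Evaluating C_P at τ_opt = ln(k₂/k₁)/(k₂−k₁) gives C_{P,max}/C_{A0} = (k₁/k₂)^[k₂/(k₂−k₁)].
= (0.0648/0.479)^(0.479/(0.479−0.0648)) = (0.1353)^(1.156) = 0.09893.
C_{P,max} = 0.09893×0.996 = 0.0985 mol/L.

0.0985 mol/L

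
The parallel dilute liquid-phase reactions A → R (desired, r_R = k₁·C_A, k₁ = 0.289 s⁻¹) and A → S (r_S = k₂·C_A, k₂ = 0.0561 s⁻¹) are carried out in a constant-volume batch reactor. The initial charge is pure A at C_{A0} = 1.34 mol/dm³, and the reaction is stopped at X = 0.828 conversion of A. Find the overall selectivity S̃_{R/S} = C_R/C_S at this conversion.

C_A = C_{A0}(1−X) = 0.2305 mol/dm³.
Both paths are first order in A, so the instantaneous fraction to R is constant: dC_R/d(−C_A) = k₁/(k₁+k₂) = 0.8374.
C_R = 0.8374·(C_{A0}−C_A) = 0.8374×1.110 = 0.929 mol/dm³.
C_S = (C_{A0}−C_A)−C_R = 0.1804 mol/dm³; S̃_{R/S} = 0.9292/0.1804 = 5.15.

5.15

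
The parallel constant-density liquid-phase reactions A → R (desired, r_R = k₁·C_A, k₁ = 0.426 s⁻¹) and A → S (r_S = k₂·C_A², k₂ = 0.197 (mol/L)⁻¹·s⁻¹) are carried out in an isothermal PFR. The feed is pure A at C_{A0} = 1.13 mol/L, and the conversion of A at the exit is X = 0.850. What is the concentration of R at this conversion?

0.746 mol/L

C_A = C_{A0}(1−X) = 0.1695 mol/L.
Along a PFR/batch, dC_R/dC_A = −r_R/(r_R+r_S) = −k₁/(k₁+k₂·C_A).
Integrating from C_{A0} to C_A: C_R = (0.426/0.197)·ln[(0.426+0.197·1.13)/(0.426+0.197·0.170)] = 2.162·ln(0.6486/0.4594) = 0.7459 mol/L.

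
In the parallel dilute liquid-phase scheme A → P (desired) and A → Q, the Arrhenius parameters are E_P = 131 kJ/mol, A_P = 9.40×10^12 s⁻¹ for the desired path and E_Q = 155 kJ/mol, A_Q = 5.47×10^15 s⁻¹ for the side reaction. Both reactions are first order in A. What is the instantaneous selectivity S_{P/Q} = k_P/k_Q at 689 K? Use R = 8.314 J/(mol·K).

k_P/k_Q = (A_P/A_Q)·exp[−(E_P−E_Q)/(RT)] = (A_P/A_Q)·exp[(E_Q−E_P)/(RT)].
(E_Q−E_P)/(RT) = (155−131)×10³/(8.314×689) = 24000/5728 = 4.190.
k_P/k_Q = (9.40×10^12/5.47×10^15)·exp(4.190) = 0.001718 × 66.00 = 0.113.

0.113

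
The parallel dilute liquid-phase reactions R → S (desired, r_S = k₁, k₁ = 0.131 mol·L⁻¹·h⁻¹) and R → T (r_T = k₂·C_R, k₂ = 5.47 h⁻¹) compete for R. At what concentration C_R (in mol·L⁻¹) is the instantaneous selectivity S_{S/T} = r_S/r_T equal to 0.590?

S_{S/T} = (k₁/k₂)·C_R⁻¹ ⇒ C_R = (S·k₂/k₁)^(-1).
= (0.590×5.47/0.131)^(-1) = (24.64)^(-1) = 0.0406 mol·L⁻¹.

0.0406 mol·L⁻¹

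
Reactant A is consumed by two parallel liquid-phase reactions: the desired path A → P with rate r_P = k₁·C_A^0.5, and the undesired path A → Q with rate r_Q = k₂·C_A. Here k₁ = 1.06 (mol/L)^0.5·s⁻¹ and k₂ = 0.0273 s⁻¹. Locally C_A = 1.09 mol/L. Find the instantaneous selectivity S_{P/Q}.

37.2

S_{P/Q} = r_P/r_Q = (k₁·C_A^0.5)/(k₂·C_A) = (k₁/k₂)·C_A^-0.5.
= (1.06×1.090^0.5) / (0.0273×1.090) = 1.107/0.02976 = 37.2.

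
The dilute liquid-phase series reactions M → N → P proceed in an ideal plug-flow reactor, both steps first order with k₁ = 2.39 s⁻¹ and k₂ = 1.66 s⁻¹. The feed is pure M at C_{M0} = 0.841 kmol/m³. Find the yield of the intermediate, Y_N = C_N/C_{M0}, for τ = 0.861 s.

Solving the coupled first-order balances gives C_N(τ) = [k₁/(k₂−k₁)]·C_{M0}·(e^(−k₁τ) − e^(−k₂τ)).
e^(−k₁τ) = e^(−2.39×0.861) = e^(−2.058) = 0.1277; e^(−k₂τ) = e^(−1.429) = 0.2395.
C_N = 2.39×0.841/(1.66−2.39) × (0.1277−0.2395) = (-2.753)×(-0.1118) = 0.3077 kmol/m³.
Y_N = C_N/C_{M0} = 0.3077/0.841 = 0.366.

0.366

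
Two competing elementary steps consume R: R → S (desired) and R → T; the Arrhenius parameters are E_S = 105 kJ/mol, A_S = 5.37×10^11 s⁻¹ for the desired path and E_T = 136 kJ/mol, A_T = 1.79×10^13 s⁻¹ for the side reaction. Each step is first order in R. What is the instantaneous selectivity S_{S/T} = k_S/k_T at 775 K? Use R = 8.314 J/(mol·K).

With equal orders, S_{S/T} = k_S/k_T = (A_S/A_T)·exp[(E_T−E_S)/(RT)].
(E_T−E_S)/(RT) = (136−105)×10³/(8.314×775) = 31000/6443 = 4.811.
k_S/k_T = (5.37×10^11/1.79×10^13)·exp(4.811) = 0.03000 × 122.9 = 3.69.
Since E_S < E_T, lowering the temperature improves selectivity toward S.

3.69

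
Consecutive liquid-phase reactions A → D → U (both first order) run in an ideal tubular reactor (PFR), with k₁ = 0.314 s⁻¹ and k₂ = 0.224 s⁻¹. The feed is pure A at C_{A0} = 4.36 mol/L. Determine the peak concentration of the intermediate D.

At the optimum, C_{D,max}/C_{A0} = (k₁/k₂)^[k₂/(k₂−k₁)].
= (0.314/0.224)^(0.224/(0.224−0.314)) = (1.402)^(-2.489) = 0.4314.
C_{D,max} = 0.4314×4.36 = 1.88 mol/L.

1.88 mol/L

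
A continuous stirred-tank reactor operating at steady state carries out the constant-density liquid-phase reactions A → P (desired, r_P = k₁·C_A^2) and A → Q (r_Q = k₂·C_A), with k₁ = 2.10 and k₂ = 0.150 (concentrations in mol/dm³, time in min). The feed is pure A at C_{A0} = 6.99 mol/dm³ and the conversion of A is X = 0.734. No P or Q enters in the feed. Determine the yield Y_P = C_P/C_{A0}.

0.707

Exit C_A = C_{A0}(1−X) = 6.99×0.266 = 1.859 mol/dm³.
In a CSTR the entire volume is at exit conditions, so r_P = 2.10×1.859^2 = 7.260 and r_Q = 0.150×1.859 = 0.2789.
Fraction of consumed A going to P: r_P/(r_P+r_Q) = 0.9630.
C_P = 0.9630·C_{A0}·X = 0.9630×6.99×0.734 = 4.94 mol/dm³; Y_P = C_P/C_{A0} = 0.707.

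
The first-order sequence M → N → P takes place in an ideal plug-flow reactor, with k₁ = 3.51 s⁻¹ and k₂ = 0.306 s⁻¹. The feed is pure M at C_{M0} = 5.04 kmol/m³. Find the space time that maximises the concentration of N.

Setting dC_N/dτ = 0 gives τ_opt = ln(k₂/k₁)/(k₂−k₁).
= ln(0.306/3.51)/(0.306−3.51) = ln(0.08718)/-3.204 = -2.440/-3.204 = 0.761 s.

0.761 s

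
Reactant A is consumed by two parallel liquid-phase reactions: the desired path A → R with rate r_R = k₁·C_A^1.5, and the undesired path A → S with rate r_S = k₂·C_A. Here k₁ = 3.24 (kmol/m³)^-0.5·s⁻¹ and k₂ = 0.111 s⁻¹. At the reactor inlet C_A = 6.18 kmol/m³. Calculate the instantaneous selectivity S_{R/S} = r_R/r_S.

72.6

S_{R/S} = r_R/r_S = (k₁·C_A^1.5)/(k₂·C_A) = (k₁/k₂)·C_A^0.5.
= (3.24×6.180^1.5) / (0.111×6.180) = 49.78/0.6860 = 72.6.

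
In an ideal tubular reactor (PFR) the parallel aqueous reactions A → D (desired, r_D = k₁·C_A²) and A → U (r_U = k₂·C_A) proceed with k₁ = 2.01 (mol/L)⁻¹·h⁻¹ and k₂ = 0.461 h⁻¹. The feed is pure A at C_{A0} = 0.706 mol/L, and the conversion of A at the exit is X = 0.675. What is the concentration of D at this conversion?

0.313 mol/L

C_A = C_{A0}(1−X) = 0.2294 mol/L.
Along a PFR/batch, dC_U/dC_A = −r_U/(r_D+r_U) = −k₂/(k₂+k₁·C_A).
Integrating from C_{A0} to C_A: C_U = (0.461/2.01)·ln[(0.461+2.01·0.706)/(0.461+2.01·0.229)] = 0.2294·ln(1.880/0.9222) = 0.1634 mol/L.
Then C_D = (C_{A0}−C_A) − C_U = 0.4766 − 0.1634 = 0.3132 mol/L.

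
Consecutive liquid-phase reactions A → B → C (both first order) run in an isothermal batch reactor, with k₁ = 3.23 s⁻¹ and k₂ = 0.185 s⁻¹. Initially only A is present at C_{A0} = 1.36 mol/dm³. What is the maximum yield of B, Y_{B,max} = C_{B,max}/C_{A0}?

0.841

Evaluating C_B at t_opt = ln(k₂/k₁)/(k₂−k₁) gives C_{B,max}/C_{A0} = (k₁/k₂)^[k₂/(k₂−k₁)].
= (3.23/0.185)^(0.185/(0.185−3.23)) = (17.46)^(-0.06076) = 0.8405.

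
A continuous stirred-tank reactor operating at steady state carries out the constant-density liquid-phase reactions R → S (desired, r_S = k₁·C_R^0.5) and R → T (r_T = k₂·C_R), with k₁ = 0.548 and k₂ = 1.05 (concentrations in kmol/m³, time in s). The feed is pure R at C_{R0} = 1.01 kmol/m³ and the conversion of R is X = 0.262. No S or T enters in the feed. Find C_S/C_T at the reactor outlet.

Exit C_R = C_{R0}(1−X) = 1.01×0.738 = 0.7454 kmol/m³.
In a CSTR the entire volume is at exit conditions, so r_S = 0.548×0.7454^0.5 = 0.4731 and r_T = 1.05×0.7454 = 0.7826.
Overall selectivity = C_S/C_T = r_Sτ/(r_Tτ) = r_S/r_T = 0.605.

0.605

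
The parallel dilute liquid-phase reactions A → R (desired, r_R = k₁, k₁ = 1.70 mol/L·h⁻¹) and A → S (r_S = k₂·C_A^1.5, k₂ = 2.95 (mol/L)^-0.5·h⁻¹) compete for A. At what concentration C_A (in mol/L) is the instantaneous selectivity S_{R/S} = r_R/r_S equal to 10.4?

0.145 mol/L

S_{R/S} = (k₁/k₂)·C_A^-1.5 ⇒ C_A = (S·k₂/k₁)^(1/(-1.5)).
= (10.4×2.95/1.70)^(-0.6667) = (18.05)^(-0.6667) = 0.145 mol/L.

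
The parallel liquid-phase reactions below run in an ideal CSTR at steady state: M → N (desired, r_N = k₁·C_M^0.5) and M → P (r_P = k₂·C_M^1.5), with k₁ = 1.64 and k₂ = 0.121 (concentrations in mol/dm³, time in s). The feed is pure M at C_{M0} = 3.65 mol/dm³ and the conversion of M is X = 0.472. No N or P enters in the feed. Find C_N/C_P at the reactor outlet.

7.03

Exit C_M = C_{M0}(1−X) = 3.65×0.528 = 1.927 mol/dm³.
A CSTR operates uniformly at the exit composition, giving r_N = 2.277 and r_P = 0.3237 (each k·C_M^n at C_M = 1.927).
Overall selectivity = C_N/C_P = r_Nτ/(r_Pτ) = r_N/r_P = 7.03.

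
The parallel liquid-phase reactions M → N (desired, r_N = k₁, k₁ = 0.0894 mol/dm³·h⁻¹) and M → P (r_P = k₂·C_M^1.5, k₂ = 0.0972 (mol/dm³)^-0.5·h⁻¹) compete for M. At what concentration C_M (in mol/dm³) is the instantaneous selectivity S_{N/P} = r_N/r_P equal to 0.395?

S_{N/P} = (k₁/k₂)·C_M^-1.5 ⇒ C_M = (S·k₂/k₁)^(1/(-1.5)).
= (0.395×0.0972/0.0894)^(-0.6667) = (0.4295)^(-0.6667) = 1.76 mol/dm³.

1.76 mol/dm³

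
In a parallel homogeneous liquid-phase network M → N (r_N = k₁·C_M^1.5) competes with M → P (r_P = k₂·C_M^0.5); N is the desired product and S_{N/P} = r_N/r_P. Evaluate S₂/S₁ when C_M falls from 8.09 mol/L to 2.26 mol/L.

S_{N/P} = (k₁/k₂)·C_M, so S₂/S₁ = (C_{M,2}/C_{M,1}).
= 2.26/8.09 = 0.279.
Selectivity toward N falls as C_M falls — high-concentration operation is favoured.

0.279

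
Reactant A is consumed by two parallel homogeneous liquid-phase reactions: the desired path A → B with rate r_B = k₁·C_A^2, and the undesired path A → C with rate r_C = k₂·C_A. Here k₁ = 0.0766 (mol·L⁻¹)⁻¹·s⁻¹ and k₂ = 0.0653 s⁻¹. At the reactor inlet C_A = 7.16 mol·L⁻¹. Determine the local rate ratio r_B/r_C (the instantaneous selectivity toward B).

8.40

S_{B/C} = r_B/r_C = (k₁·C_A^2)/(k₂·C_A) = (k₁/k₂)·C_A.
= (0.0766×7.160^2) / (0.0653×7.160) = 3.927/0.4675 = 8.40.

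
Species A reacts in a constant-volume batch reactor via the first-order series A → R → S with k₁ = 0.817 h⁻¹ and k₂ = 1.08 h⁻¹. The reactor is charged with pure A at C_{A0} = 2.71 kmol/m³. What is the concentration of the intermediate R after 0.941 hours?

Solving the coupled first-order balances gives C_R(t) = [k₁/(k₂−k₁)]·C_{A0}·(e^(−k₁t) − e^(−k₂t)).
e^(−k₁t) = e^(−0.817×0.941) = e^(−0.7688) = 0.4636; e^(−k₂t) = e^(−1.016) = 0.3619.
C_R = 0.817×2.71/(1.08−0.817) × (0.4636−0.3619) = 8.419×0.1016 = 0.8556 kmol/m³.

0.856 kmol/m³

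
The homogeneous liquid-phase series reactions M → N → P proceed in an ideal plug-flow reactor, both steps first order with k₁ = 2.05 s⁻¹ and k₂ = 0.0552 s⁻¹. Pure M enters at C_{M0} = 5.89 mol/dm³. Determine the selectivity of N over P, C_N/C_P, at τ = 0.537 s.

Solving the coupled first-order balances gives C_N(τ) = [k₁/(k₂−k₁)]·C_{M0}·(e^(−k₁τ) − e^(−k₂τ)).
e^(−k₁τ) = e^(−2.05×0.537) = e^(−1.101) = 0.3326; e^(−k₂τ) = e^(−0.02964) = 0.9708.
C_N = 2.05×5.89/(0.0552−2.05) × (0.3326−0.9708) = (-6.053)×(-0.6382) = 3.863 mol/dm³.
C_M = C_{M0}e^(−k₁τ) = 1.959 mol/dm³, so C_P = C_{M0}−C_M−C_N = 0.06801 mol/dm³; C_N/C_P = 56.8.

56.8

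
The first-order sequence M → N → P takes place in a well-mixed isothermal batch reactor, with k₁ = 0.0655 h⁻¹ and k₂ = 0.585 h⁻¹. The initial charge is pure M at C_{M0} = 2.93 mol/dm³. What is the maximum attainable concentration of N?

0.249 mol/dm³

Evaluating C_N at t_opt = ln(k₂/k₁)/(k₂−k₁) gives C_{N,max}/C_{M0} = (k₁/k₂)^[k₂/(k₂−k₁)].
= (0.0655/0.585)^(0.585/(0.585−0.0655)) = (0.1120)^(1.126) = 0.08496.
C_{N,max} = 0.08496×2.93 = 0.249 mol/dm³.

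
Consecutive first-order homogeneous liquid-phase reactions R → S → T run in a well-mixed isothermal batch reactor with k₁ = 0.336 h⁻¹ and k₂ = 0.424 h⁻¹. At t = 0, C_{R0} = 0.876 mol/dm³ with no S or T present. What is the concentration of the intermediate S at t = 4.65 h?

Solving the coupled first-order balances gives C_S(t) = [k₁/(k₂−k₁)]·C_{R0}·(e^(−k₁t) − e^(−k₂t)).
e^(−k₁t) = e^(−0.336×4.65) = e^(−1.562) = 0.2096; e^(−k₂t) = e^(−1.972) = 0.1392.
C_S = 0.336×0.876/(0.424−0.336) × (0.2096−0.1392) = 3.345×0.07040 = 0.2355 mol/dm³.

0.235 mol/dm³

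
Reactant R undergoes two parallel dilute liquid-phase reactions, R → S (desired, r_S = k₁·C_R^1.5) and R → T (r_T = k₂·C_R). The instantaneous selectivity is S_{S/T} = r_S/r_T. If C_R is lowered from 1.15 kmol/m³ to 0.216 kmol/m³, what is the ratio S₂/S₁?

0.433

S_{S/T} = (k₁/k₂)·C_R^0.5, so S₂/S₁ = (C_{R,2}/C_{R,1})^0.5.
= (0.216/1.15)^0.5 = (0.1878)^0.5 = 0.433.
Selectivity toward S falls as C_R falls — high-concentration operation is favoured.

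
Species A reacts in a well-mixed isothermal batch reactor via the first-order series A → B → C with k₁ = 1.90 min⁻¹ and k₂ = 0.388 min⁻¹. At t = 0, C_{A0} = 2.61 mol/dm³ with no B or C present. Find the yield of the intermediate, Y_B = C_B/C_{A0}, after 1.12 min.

0.664

For first-order series with pure A initially, C_B(t) = k₁C_{A0}/(k₂−k₁)·(e^(−k₁t) − e^(−k₂t)).
e^(−k₁t) = e^(−1.90×1.12) = e^(−2.128) = 0.1191; e^(−k₂t) = e^(−0.4346) = 0.6475.
C_B = 1.90×2.61/(0.388−1.90) × (0.1191−0.6475) = (-3.280)×(-0.5285) = 1.733 mol/dm³.
Y_B = C_B/C_{A0} = 1.733/2.61 = 0.664.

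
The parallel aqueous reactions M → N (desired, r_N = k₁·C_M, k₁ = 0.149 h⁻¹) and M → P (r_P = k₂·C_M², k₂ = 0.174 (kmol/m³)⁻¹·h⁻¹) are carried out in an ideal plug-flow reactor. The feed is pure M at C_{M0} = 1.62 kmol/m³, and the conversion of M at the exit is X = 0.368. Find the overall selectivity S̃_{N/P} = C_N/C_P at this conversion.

C_M = C_{M0}(1−X) = 1.024 kmol/m³.
Along a PFR/batch, dC_N/dC_M = −r_N/(r_N+r_P) = −k₁/(k₁+k₂·C_M).
Integrating from C_{M0} to C_M: C_N = (0.149/0.174)·ln[(0.149+0.174·1.62)/(0.149+0.174·1.02)] = 0.8563·ln(0.4309/0.3271) = 0.2358 kmol/m³.
C_P = (C_{M0}−C_M)−C_N = 0.3603 kmol/m³; S̃_{N/P} = 0.2358/0.3603 = 0.655.

0.655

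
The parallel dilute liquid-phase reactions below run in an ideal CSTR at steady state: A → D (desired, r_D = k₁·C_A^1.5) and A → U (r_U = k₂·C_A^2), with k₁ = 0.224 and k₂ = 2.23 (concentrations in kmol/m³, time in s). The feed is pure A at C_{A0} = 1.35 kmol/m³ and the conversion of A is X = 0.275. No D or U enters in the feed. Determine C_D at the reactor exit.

0.0342 kmol/m³

Exit C_A = C_{A0}(1−X) = 1.35×0.725 = 0.9788 kmol/m³.
Rates in a CSTR are evaluated at the outlet concentration: r_D = 0.224×0.9788^1.5 = 0.2169, r_U = 2.23×0.9788^2 = 2.136.
Fraction of consumed A going to D: r_D/(r_D+r_U) = 0.09217.
C_D = 0.09217·C_{A0}·X = 0.09217×1.35×0.275 = 0.0342 kmol/m³.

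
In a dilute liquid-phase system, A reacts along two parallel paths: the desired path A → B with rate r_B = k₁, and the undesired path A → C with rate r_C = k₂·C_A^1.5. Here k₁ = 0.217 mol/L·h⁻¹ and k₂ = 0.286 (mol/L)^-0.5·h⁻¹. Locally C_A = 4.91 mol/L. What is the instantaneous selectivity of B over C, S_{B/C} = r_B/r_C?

0.0697

S_{B/C} = r_B/r_C = (k₁)/(k₂·C_A^1.5) = (k₁/k₂)·C_A^-1.5.
= (0.217) / (0.286×4.910^1.5) = 0.2170/3.112 = 0.0697.
The undesired path is higher order in A, so low C_A (CSTR or dilute feed) favours B.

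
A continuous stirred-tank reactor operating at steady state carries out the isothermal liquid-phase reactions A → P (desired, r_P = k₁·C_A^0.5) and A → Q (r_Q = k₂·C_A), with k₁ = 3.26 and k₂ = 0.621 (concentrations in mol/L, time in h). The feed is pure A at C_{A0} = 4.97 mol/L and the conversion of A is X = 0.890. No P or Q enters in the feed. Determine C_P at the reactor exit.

Exit C_A = C_{A0}(1−X) = 4.97×0.110 = 0.5467 mol/L.
A CSTR operates uniformly at the exit composition, giving r_P = 2.410 and r_Q = 0.3395 (each k·C_A^n at C_A = 0.5467).
Fraction of consumed A going to P: r_P/(r_P+r_Q) = 0.8765.
C_P = 0.8765·C_{A0}·X = 0.8765×4.97×0.890 = 3.88 mol/L.

3.88 mol/L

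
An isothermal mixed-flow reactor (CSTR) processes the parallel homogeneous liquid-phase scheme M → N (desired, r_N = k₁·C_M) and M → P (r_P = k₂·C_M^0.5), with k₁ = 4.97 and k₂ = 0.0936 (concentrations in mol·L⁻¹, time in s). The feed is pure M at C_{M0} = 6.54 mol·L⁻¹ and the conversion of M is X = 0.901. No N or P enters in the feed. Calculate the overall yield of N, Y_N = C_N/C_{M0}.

0.880

Exit C_M = C_{M0}(1−X) = 6.54×0.0990 = 0.6475 mol·L⁻¹.
Rates in a CSTR are evaluated at the outlet concentration: r_N = 4.97×0.6475 = 3.218, r_P = 0.0936×0.6475^0.5 = 0.07532.
Fraction of consumed M going to N: r_N/(r_N+r_P) = 0.9771.
C_N = 0.9771·C_{M0}·X = 0.9771×6.54×0.901 = 5.76 mol·L⁻¹; Y_N = C_N/C_{M0} = 0.880.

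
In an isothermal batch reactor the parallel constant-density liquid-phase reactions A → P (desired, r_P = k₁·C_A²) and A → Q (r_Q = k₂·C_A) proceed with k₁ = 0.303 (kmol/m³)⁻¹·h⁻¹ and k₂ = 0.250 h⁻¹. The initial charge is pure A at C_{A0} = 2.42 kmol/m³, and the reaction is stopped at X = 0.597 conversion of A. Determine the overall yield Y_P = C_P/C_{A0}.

0.396

C_A = C_{A0}(1−X) = 0.9753 kmol/m³.
Along a PFR/batch, dC_Q/dC_A = −r_Q/(r_P+r_Q) = −k₂/(k₂+k₁·C_A).
Integrating from C_{A0} to C_A: C_Q = (0.250/0.303)·ln[(0.250+0.303·2.42)/(0.250+0.303·0.975)] = 0.8251·ln(0.9833/0.5455) = 0.4861 kmol/m³.
Then C_P = (C_{A0}−C_A) − C_Q = 1.445 − 0.4861 = 0.9586 kmol/m³.
Y_P = C_P/C_{A0} = 0.9586/2.42 = 0.396.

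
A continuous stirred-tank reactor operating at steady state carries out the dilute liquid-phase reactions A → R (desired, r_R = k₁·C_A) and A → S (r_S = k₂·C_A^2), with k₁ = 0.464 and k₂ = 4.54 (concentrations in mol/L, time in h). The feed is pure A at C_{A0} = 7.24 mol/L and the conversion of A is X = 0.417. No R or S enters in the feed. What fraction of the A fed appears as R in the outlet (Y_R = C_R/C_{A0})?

0.00986

Exit C_A = C_{A0}(1−X) = 7.24×0.583 = 4.221 mol/L.
In a CSTR the entire volume is at exit conditions, so r_R = 0.464×4.221 = 1.959 and r_S = 4.54×4.221^2 = 80.89.
Fraction of consumed A going to R: r_R/(r_R+r_S) = 0.02364.
C_R = 0.02364·C_{A0}·X = 0.02364×7.24×0.417 = 0.0714 mol/L; Y_R = C_R/C_{A0} = 0.00986.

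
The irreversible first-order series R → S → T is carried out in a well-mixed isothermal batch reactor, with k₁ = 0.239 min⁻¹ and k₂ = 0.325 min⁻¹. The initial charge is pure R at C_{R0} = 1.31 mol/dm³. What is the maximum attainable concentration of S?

For a first-order series the maximum intermediate yield is C_{S,max}/C_{R0} = (k₁/k₂)^[k₂/(k₂−k₁)].
= (0.239/0.325)^(0.325/(0.325−0.239)) = (0.7354)^(3.779) = 0.3130.
C_{S,max} = 0.3130×1.31 = 0.410 mol/dm³.

0.410 mol/dm³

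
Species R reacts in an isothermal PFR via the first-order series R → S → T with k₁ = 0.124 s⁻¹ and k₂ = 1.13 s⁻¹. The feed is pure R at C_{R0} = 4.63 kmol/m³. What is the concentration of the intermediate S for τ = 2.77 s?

0.380 kmol/m³

The intermediate concentration in a first-order A→B→C sequence is C_S = k₁C_{R0}(e^(−k₁τ) − e^(−k₂τ))/(k₂−k₁).
e^(−k₁τ) = e^(−0.124×2.77) = e^(−0.3435) = 0.7093; e^(−k₂τ) = e^(−3.130) = 0.04371.
C_S = 0.124×4.63/(1.13−0.124) × (0.7093−0.04371) = 0.5707×0.6656 = 0.3798 kmol/m³.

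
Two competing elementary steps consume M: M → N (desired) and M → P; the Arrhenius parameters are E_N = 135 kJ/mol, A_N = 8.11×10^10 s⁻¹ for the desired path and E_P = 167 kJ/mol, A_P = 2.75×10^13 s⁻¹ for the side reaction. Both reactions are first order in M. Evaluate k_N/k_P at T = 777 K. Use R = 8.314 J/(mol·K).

With equal orders, S_{N/P} = k_N/k_P = (A_N/A_P)·exp[(E_P−E_N)/(RT)].
(E_P−E_N)/(RT) = (167−135)×10³/(8.314×777) = 32000/6460 = 4.954.
k_N/k_P = (8.11×10^10/2.75×10^13)·exp(4.954) = 0.002949 × 141.7 = 0.418.
Since E_N < E_P, lowering the temperature improves selectivity toward N.

0.418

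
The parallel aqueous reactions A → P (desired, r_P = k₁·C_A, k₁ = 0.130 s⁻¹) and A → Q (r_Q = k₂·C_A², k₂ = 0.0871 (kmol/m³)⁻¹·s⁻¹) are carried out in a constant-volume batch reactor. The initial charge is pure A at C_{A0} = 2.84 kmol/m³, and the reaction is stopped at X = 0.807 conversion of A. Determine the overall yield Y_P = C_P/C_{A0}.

C_A = C_{A0}(1−X) = 0.5481 kmol/m³.
Along a PFR/batch, dC_P/dC_A = −r_P/(r_P+r_Q) = −k₁/(k₁+k₂·C_A).
Integrating from C_{A0} to C_A: C_P = (0.130/0.0871)·ln[(0.130+0.0871·2.84)/(0.130+0.0871·0.548)] = 1.493·ln(0.3774/0.1777) = 1.124 kmol/m³.
Y_P = C_P/C_{A0} = 1.124/2.84 = 0.396.

0.396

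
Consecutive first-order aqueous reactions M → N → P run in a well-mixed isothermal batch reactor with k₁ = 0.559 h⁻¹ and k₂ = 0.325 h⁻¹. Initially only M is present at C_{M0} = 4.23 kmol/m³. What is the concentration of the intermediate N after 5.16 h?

1.32 kmol/m³

Solving the coupled first-order balances gives C_N(t) = [k₁/(k₂−k₁)]·C_{M0}·(e^(−k₁t) − e^(−k₂t)).
e^(−k₁t) = e^(−0.559×5.16) = e^(−2.884) = 0.05589; e^(−k₂t) = e^(−1.677) = 0.1869.
C_N = 0.559×4.23/(0.325−0.559) × (0.05589−0.1869) = (-10.11)×(-0.1310) = 1.324 kmol/m³.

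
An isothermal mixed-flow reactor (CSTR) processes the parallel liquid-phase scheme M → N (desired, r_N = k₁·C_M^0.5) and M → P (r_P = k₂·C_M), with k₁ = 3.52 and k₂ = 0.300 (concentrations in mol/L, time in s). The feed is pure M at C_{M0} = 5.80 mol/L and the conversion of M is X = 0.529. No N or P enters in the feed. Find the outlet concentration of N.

Exit C_M = C_{M0}(1−X) = 5.80×0.471 = 2.732 mol/L.
Rates in a CSTR are evaluated at the outlet concentration: r_N = 3.52×2.732^0.5 = 5.818, r_P = 0.300×2.732 = 0.8195.
Fraction of consumed M going to N: r_N/(r_N+r_P) = 0.8765.
C_N = 0.8765·C_{M0}·X = 0.8765×5.80×0.529 = 2.69 mol/L.

2.69 mol/L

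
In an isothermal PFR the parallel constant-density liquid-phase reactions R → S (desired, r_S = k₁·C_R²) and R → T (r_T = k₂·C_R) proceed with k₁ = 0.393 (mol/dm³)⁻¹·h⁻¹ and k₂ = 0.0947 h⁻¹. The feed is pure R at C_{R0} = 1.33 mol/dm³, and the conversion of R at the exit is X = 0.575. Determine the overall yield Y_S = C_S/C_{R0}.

0.454

C_R = C_{R0}(1−X) = 0.5653 mol/dm³.
Along a PFR/batch, dC_T/dC_R = −r_T/(r_S+r_T) = −k₂/(k₂+k₁·C_R).
Integrating from C_{R0} to C_R: C_T = (0.0947/0.393)·ln[(0.0947+0.393·1.33)/(0.0947+0.393·0.565)] = 0.2410·ln(0.6174/0.3168) = 0.1607 mol/dm³.
Then C_S = (C_{R0}−C_R) − C_T = 0.7647 − 0.1607 = 0.6040 mol/dm³.
Y_S = C_S/C_{R0} = 0.6040/1.33 = 0.454.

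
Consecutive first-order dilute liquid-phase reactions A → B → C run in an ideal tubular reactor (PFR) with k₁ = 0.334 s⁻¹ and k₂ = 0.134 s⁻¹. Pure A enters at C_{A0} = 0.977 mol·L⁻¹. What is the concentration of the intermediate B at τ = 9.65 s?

0.383 mol·L⁻¹

For first-order series with pure A initially, C_B(τ) = k₁C_{A0}/(k₂−k₁)·(e^(−k₁τ) − e^(−k₂τ)).
e^(−k₁τ) = e^(−0.334×9.65) = e^(−3.223) = 0.03983; e^(−k₂τ) = e^(−1.293) = 0.2744.
C_B = 0.334×0.977/(0.134−0.334) × (0.03983−0.2744) = (-1.632)×(-0.2346) = 0.3828 mol·L⁻¹.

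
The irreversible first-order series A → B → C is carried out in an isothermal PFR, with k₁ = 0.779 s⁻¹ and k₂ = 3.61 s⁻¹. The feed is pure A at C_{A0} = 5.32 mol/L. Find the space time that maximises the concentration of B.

The intermediate peaks when r₁ = r₂, i.e. k₁e^(−k₁τ) = k₂e^(−k₂τ), giving τ_opt = ln(k₂/k₁)/(k₂−k₁).
= ln(3.61/0.779)/(3.61−0.779) = ln(4.634)/2.831 = 1.533/2.831 = 0.542 s.

0.542 s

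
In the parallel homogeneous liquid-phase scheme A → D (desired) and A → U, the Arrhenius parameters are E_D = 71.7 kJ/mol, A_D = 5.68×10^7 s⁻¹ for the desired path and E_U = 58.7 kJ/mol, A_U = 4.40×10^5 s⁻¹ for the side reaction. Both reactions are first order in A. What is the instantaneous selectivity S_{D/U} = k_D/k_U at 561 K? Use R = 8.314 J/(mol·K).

7.95

Since both paths have the same order in A, the concentration cancels and S_{D/U} = k_D/k_U = (A_D/A_U)·exp[(E_U−E_D)/(RT)].
(E_U−E_D)/(RT) = (58.7−71.7)×10³/(8.314×561) = -13000/4664 = -2.787.
k_D/k_U = (5.68×10^7/4.40×10^5)·exp(-2.787) = 129.1 × 0.06159 = 7.95.
Since E_D > E_U, raising the temperature improves selectivity toward D.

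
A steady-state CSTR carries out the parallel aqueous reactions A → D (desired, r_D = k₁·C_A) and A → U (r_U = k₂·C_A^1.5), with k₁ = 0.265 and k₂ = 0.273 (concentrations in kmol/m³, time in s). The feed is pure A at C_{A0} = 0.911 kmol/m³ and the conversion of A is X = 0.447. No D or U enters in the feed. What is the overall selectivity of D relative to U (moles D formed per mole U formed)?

1.37

Exit C_A = C_{A0}(1−X) = 0.911×0.553 = 0.5038 kmol/m³.
In a CSTR the entire volume is at exit conditions, so r_D = 0.265×0.5038 = 0.1335 and r_U = 0.273×0.5038^1.5 = 0.09762.
Overall selectivity = C_D/C_U = r_Dτ/(r_Uτ) = r_D/r_U = 1.37.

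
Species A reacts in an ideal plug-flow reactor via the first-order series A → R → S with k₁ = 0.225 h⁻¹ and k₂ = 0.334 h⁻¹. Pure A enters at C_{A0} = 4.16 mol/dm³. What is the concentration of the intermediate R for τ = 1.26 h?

0.830 mol/dm³

The intermediate concentration in a first-order A→B→C sequence is C_R = k₁C_{A0}(e^(−k₁τ) − e^(−k₂τ))/(k₂−k₁).
e^(−k₁τ) = e^(−0.225×1.26) = e^(−0.2835) = 0.7531; e^(−k₂τ) = e^(−0.4208) = 0.6565.
C_R = 0.225×4.16/(0.334−0.225) × (0.7531−0.6565) = 8.587×0.09665 = 0.8299 mol/dm³.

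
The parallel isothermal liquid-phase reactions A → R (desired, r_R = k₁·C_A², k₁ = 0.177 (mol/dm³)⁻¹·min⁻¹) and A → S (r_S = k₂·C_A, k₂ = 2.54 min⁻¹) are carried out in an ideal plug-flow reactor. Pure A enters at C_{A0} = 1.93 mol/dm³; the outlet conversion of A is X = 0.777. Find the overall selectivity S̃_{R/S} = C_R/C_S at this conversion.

C_A = C_{A0}(1−X) = 0.4304 mol/dm³.
Along a PFR/batch, dC_S/dC_A = −r_S/(r_R+r_S) = −k₂/(k₂+k₁·C_A).
Integrating from C_{A0} to C_A: C_S = (2.54/0.177)·ln[(2.54+0.177·1.93)/(2.54+0.177·0.430)] = 14.35·ln(2.882/2.616) = 1.387 mol/dm³.
Then C_R = (C_{A0}−C_A) − C_S = 1.500 − 1.387 = 0.1129 mol/dm³.
S̃_{R/S} = C_R/C_S = 0.1129/1.387 = 0.0814.

0.0814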